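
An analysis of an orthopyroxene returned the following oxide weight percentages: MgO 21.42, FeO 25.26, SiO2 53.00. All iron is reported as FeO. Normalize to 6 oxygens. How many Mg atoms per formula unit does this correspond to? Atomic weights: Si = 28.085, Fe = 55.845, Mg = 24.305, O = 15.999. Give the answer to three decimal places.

1.205 Mg apfu

MgO (M=40.304): mol = 0.53146; Mg = 0.53146, O = 0.53146.
FeO (M=71.844): mol = 0.35160; Fe = 0.35160, O = 0.35160.
SiO2 (M=60.083): mol = 0.88211; Si = 0.88211, O = 1.76422.
ΣO = 2.64728; factor = 6/ΣO = 2.26648.
Mg apfu = 0.53146 × 2.26648 = 1.205.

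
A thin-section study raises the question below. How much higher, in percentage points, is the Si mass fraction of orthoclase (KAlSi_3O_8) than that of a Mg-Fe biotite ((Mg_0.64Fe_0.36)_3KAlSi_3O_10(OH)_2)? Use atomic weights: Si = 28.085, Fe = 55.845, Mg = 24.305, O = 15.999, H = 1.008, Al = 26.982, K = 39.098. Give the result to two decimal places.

11.60 percentage points

Si in KAlSi_3O_8: molar mass 278.327 g/mol; 3×28.085 = 84.255 g → 30.27 wt%.
Si in (Mg_0.64Fe_0.36)_3KAlSi_3O_10(OH)_2: molar mass 451.317 g/mol; 3×28.085 = 84.255 g → 18.67 wt%.
Difference = 30.27 − 18.67 = 11.60 percentage points.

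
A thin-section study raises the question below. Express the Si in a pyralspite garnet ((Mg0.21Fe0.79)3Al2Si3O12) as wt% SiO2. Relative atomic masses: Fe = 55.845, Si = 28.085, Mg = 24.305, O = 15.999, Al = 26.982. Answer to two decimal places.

37.72 wt%

Formula mass = 477.872 g/mol.
3 Si → 3.0000 mol SiO2 per formula unit; M(SiO2) = 60.083, so SiO2 mass = 180.249 g.
180.249/477.872 × 100 = 37.72 wt%.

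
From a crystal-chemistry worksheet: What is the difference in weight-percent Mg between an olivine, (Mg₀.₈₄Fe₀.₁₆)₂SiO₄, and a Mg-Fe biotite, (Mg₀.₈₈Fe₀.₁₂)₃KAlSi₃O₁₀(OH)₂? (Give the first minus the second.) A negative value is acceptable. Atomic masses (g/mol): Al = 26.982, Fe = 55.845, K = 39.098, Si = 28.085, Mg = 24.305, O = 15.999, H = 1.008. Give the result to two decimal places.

12.11 percentage points

First mineral: 40.832 g Mg in 150.784 g formula = 27.08 wt% Mg.
Second mineral: 64.165 g Mg in 428.608 g formula = 14.97 wt% Mg.
27.08% − 14.97% gives a difference of 12.11 percentage points.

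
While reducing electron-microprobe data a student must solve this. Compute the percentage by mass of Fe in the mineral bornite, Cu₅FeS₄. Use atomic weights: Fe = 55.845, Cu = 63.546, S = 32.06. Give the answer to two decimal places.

Molar mass of Cu₅FeS₄: 5*63.546 + 1*55.845 + 4*32.06 = 501.815 g/mol.
Mass of Fe per formula unit: 1 × 55.845 = 55.845 g.
Weight fraction Fe = 55.845 / 501.815 = 0.1113.

11.13 mass %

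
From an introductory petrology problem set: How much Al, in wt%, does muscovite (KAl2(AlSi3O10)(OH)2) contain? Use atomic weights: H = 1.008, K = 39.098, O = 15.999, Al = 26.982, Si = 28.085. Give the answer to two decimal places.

20.32 wt%

Molar mass of KAl2(AlSi3O10)(OH)2: 1*39.098 + 3*26.982 + 3*28.085 + 12*15.999 + 2*1.008 = 398.303 g/mol.
Mass of Al per formula unit: 3 × 26.982 = 80.946 g.
Weight fraction Al = 80.946 / 398.303 = 0.2032.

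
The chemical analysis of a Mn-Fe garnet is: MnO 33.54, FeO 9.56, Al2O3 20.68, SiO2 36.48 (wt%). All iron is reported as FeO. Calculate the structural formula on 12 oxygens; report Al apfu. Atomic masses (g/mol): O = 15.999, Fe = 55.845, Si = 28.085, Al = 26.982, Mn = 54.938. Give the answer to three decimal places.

2.004 Al apfu

MnO: 33.54/70.937 = 0.47281 mol → 0.47281 mol Mn, 0.47281 mol O.
FeO: 9.56/71.844 = 0.13307 mol → 0.13307 mol Fe, 0.13307 mol O.
Al2O3: 20.68/101.961 = 0.20282 mol → 0.40564 mol Al, 0.60846 mol O.
SiO2: 36.48/60.083 = 0.60716 mol → 0.60716 mol Si, 1.21432 mol O.
Total oxygen = 2.42866 mol. Normalization factor = 12/2.42866 = 4.94100.
Al per 12 O = 0.40564 × 4.94100 = 2.004.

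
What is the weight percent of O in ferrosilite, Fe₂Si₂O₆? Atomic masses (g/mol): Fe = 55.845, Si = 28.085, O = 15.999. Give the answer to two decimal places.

36.38 wt%

Formula mass = 2×55.845 + 2×28.085 + 6×15.999 = 263.854 g/mol, of which 95.994 g is O.
So O makes up 95.994/263.854 = 0.3638 of the mass, i.e. 36.38%.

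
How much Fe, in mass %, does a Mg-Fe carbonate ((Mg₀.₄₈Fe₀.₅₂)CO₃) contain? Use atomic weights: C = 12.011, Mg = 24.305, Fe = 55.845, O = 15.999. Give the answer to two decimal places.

28.83 mass %

Formula mass = 0.48·24.305 + 0.52·55.845 + 1·12.011 + 3·15.999 = 100.714 g/mol, of which 29.039 g is Fe.
So Fe makes up 29.039/100.714 = 0.2883 of the mass, i.e. 28.83%.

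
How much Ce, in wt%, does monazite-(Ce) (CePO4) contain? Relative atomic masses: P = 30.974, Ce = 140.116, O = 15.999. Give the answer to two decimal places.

Molar mass of CePO4: 1×140.116 + 1×30.974 + 4×15.999 = 235.086 g/mol.
Mass of Ce per formula unit: 1 × 140.116 = 140.116 g.
Weight fraction Ce = 140.116 / 235.086 = 0.5960.

59.60 wt%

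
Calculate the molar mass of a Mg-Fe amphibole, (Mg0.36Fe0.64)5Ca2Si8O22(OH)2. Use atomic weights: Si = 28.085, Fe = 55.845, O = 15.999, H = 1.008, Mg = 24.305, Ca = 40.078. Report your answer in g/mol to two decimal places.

913.28 g/mol

The formula mass is the sum 1.80·24.305 + 3.20·55.845 + 2·40.078 + 8·28.085 + 24·15.999 + 2·1.008.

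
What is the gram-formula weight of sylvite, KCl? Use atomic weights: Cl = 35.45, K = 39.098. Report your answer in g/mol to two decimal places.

The formula mass is the sum 1×39.098 + 1×35.45.

74.55 g/mol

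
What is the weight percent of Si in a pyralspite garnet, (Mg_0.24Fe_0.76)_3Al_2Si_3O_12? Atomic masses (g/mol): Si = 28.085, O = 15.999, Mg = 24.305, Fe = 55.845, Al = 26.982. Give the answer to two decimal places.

M((Mg_0.24Fe_0.76)_3Al_2Si_3O_12) = 475.033 g/mol.
Si contributes 3 × 28.085 = 84.255 g per mole.
84.255/475.033 = 0.1774 → 17.74%.

17.74 wt%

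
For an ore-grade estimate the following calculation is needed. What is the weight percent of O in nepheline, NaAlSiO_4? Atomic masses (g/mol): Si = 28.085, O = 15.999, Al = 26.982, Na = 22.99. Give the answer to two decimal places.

Molar mass of NaAlSiO_4: 1×22.99 + 1×26.982 + 1×28.085 + 4×15.999 = 142.053 g/mol.
Mass of O per formula unit: 4 × 15.999 = 63.996 g.
Weight fraction O = 63.996 / 142.053 = 0.4505.

45.05 wt%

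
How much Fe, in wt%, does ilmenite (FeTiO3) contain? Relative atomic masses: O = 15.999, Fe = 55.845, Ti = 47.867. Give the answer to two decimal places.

Molar mass of FeTiO3: 1·55.845 + 1·47.867 + 3·15.999 = 151.709 g/mol.
Mass of Fe per formula unit: 1 × 55.845 = 55.845 g.
Weight fraction Fe = 55.845 / 151.709 = 0.3681.

36.81 wt%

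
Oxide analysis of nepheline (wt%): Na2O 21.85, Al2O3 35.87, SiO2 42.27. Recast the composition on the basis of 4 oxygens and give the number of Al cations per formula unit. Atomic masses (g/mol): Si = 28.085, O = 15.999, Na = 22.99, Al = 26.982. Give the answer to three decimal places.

Na2O (M=61.979): mol = 0.35254; Na = 0.70508, O = 0.35254.
Al2O3 (M=101.961): mol = 0.35180; Al = 0.70360, O = 1.05540.
SiO2 (M=60.083): mol = 0.70353; Si = 0.70353, O = 1.40706.
ΣO = 2.81500; factor = 4/ΣO = 1.42096.
Al apfu = 0.70360 × 1.42096 = 1.000.

1.000 Al apfu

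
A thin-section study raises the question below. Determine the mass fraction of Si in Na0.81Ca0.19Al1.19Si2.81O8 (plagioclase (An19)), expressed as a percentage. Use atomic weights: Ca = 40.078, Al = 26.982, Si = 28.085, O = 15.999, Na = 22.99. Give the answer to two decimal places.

Molar mass of Na0.81Ca0.19Al1.19Si2.81O8: 0.81×22.99 + 0.19×40.078 + 1.19×26.982 + 2.81×28.085 + 8×15.999 = 265.256 g/mol.
Mass of Si per formula unit: 2.81 × 28.085 = 78.919 g.
Weight fraction Si = 78.919 / 265.256 = 0.2975.

29.75 mass %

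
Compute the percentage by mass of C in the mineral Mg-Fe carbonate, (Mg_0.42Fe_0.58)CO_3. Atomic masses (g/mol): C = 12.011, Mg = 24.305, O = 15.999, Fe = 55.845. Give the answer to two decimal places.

M((Mg_0.42Fe_0.58)CO_3) = 102.606 g/mol.
C contributes 1 × 12.011 = 12.011 g per mole.
12.011/102.606 = 0.1171 → 11.71%.

11.71 wt%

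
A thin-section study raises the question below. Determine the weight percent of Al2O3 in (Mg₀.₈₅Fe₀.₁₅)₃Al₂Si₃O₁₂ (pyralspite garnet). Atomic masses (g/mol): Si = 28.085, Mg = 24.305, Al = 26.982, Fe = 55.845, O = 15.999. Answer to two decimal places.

Molar mass of (Mg₀.₈₅Fe₀.₁₅)₃Al₂Si₃O₁₂ = 2.55·24.305 + 0.45·55.845 + 2·26.982 + 3·28.085 + 12·15.999 = 417.315 g/mol.
Each formula unit contains 2 Al, equivalent to 2/2 = 1.0000 mol Al2O3.
M(Al2O3) = 2×26.982 + 3×15.999 = 101.961 g/mol.
Mass of Al2O3 per formula unit = 1.0000 × 101.961 = 101.961 g.
Al2O3 wt% = 101.961 / 417.315 × 100 = 24.43%.

24.43 wt%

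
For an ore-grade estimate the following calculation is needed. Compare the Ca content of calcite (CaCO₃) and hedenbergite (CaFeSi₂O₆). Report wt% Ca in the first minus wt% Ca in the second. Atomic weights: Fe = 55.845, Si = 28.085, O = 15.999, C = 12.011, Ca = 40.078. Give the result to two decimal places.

23.89 percentage points

First mineral: 40.078 g Ca in 100.086 g formula = 40.04 wt% Ca.
Second mineral: 40.078 g Ca in 248.087 g formula = 16.15 wt% Ca.
40.04% − 16.15% gives a difference of 23.89 percentage points.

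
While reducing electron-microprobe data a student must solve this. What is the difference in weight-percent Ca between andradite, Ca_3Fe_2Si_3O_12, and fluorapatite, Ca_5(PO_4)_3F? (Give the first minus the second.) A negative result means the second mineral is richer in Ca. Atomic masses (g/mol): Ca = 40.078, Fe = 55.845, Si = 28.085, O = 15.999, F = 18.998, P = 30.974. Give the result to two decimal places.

-16.08 percentage points

M(Ca_3Fe_2Si_3O_12) = 508.167 g/mol, so wt% Ca = 120.234/508.167 × 100 = 23.66%.
M(Ca_5(PO_4)_3F) = 504.298 g/mol, so wt% Ca = 200.390/504.298 × 100 = 39.74%.
23.66 − 39.74 = -16.08 pp.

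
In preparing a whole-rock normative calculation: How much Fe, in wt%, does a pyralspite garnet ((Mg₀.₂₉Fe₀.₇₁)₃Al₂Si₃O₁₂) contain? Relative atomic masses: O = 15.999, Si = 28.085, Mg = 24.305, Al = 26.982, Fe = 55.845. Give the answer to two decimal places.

M((Mg₀.₂₉Fe₀.₇₁)₃Al₂Si₃O₁₂) = 470.302 g/mol.
Fe contributes 2.13 × 55.845 = 118.950 g per mole.
118.950/470.302 = 0.2529 → 25.29%.

25.29 wt%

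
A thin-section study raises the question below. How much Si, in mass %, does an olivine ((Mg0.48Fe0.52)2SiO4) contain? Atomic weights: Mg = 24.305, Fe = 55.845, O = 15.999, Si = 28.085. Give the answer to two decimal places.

16.19 mass %

M((Mg0.48Fe0.52)2SiO4) = 173.493 g/mol.
Si contributes 1 × 28.085 = 28.085 g per mole.
28.085/173.493 = 0.1619 → 16.19%.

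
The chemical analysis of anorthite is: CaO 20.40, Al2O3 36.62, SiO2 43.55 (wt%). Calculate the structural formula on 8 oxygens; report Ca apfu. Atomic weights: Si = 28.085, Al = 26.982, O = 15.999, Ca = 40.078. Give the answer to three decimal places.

20.40 wt% CaO ÷ 56.077 g/mol = 0.36379 mol, giving 0.36379 Ca and 0.36379 O.
36.62 wt% Al2O3 ÷ 101.961 g/mol = 0.35916 mol, giving 0.71832 Al and 1.07748 O.
43.55 wt% SiO2 ÷ 60.083 g/mol = 0.72483 mol, giving 0.72483 Si and 1.44966 O.
Oxygen sums to 2.89093; scaling by 8/2.89093 = 2.76728 puts the formula on 8 O.
Ca: 0.36379 × 2.76728 = 1.007 atoms per formula unit.

1.007 Ca apfu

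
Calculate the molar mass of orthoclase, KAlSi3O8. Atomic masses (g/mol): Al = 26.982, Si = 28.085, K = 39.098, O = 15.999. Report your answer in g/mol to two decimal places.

278.33 g/mol

K: 1 × 39.098 = 39.0980
Al: 1 × 26.982 = 26.9820
Si: 3 × 28.085 = 84.2550
O: 8 × 15.999 = 127.9920
Summing the contributions gives the formula mass.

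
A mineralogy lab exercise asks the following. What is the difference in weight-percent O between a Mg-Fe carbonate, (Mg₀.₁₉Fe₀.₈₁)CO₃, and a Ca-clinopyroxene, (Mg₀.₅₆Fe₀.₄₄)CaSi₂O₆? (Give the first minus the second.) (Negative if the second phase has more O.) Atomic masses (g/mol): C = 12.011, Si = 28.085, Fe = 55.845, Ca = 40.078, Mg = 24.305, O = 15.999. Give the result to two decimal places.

O in (Mg₀.₁₉Fe₀.₈₁)CO₃: molar mass 109.860 g/mol; 3×15.999 = 47.997 g → 43.69 wt%.
O in (Mg₀.₅₆Fe₀.₄₄)CaSi₂O₆: molar mass 230.425 g/mol; 6×15.999 = 95.994 g → 41.66 wt%.
Difference = 43.69 − 41.66 = 2.03 percentage points.

2.03 percentage points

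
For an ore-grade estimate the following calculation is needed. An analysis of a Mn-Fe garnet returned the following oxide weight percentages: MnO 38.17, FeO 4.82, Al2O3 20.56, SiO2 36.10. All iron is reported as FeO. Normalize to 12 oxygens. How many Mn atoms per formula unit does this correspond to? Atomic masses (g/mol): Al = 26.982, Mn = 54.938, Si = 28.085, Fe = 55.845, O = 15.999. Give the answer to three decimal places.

MnO (M=70.937): mol = 0.53808; Mn = 0.53808, O = 0.53808.
FeO (M=71.844): mol = 0.06709; Fe = 0.06709, O = 0.06709.
Al2O3 (M=101.961): mol = 0.20165; Al = 0.40330, O = 0.60495.
SiO2 (M=60.083): mol = 0.60084; Si = 0.60084, O = 1.20168.
ΣO = 2.41180; factor = 12/ΣO = 4.97554.
Mn apfu = 0.53808 × 4.97554 = 2.677.

2.677 Mn apfu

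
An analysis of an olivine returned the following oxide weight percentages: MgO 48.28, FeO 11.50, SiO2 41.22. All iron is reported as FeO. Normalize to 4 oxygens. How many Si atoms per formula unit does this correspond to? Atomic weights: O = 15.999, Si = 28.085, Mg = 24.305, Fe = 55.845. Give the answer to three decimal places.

1.005 Si apfu

MgO (M=40.304): mol = 1.19790; Mg = 1.19790, O = 1.19790.
FeO (M=71.844): mol = 0.16007; Fe = 0.16007, O = 0.16007.
SiO2 (M=60.083): mol = 0.68605; Si = 0.68605, O = 1.37210.
ΣO = 2.73007; factor = 4/ΣO = 1.46516.
Si apfu = 0.68605 × 1.46516 = 1.005.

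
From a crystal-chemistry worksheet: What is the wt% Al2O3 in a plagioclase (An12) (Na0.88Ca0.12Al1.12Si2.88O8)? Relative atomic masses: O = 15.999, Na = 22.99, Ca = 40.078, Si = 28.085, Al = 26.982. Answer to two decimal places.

Molar mass of Na0.88Ca0.12Al1.12Si2.88O8 = 0.88×22.99 + 0.12×40.078 + 1.12×26.982 + 2.88×28.085 + 8×15.999 = 264.137 g/mol.
Each formula unit contains 1.12 Al, equivalent to 1.12/2 = 0.5600 mol Al2O3.
M(Al2O3) = 2×26.982 + 3×15.999 = 101.961 g/mol.
Mass of Al2O3 per formula unit = 0.5600 × 101.961 = 57.098 g.
Al2O3 wt% = 57.098 / 264.137 × 100 = 21.62%.

21.62 wt%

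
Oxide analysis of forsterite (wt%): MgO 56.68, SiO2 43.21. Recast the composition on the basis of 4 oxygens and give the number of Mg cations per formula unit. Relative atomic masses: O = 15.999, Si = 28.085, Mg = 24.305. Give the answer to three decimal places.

1.977 Mg apfu

MgO: 56.68/40.304 = 1.40631 mol → 1.40631 mol Mg, 1.40631 mol O.
SiO2: 43.21/60.083 = 0.71917 mol → 0.71917 mol Si, 1.43834 mol O.
Total oxygen = 2.84465 mol. Normalization factor = 4/2.84465 = 1.40615.
Mg per 4 O = 1.40631 × 1.40615 = 1.977.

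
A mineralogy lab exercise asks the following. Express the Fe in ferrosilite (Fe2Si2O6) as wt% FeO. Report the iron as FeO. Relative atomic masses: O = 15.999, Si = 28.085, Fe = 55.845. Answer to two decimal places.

54.46 wt%

Molar mass of Fe2Si2O6 = 2×55.845 + 2×28.085 + 6×15.999 = 263.854 g/mol.
Each formula unit contains 2 Fe, equivalent to 2/1 = 2.0000 mol FeO.
M(FeO) = 1×55.845 + 1×15.999 = 71.844 g/mol.
Mass of FeO per formula unit = 2.0000 × 71.844 = 143.688 g.
FeO wt% = 143.688 / 263.854 × 100 = 54.46%.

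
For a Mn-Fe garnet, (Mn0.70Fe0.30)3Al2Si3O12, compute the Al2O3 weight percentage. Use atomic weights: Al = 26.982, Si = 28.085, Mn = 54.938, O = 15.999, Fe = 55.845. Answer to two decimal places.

20.56 wt%

Formula mass = 495.837 g/mol.
2 Al → 1.0000 mol Al2O3 per formula unit; M(Al2O3) = 101.961, so Al2O3 mass = 101.961 g.
101.961/495.837 × 100 = 20.56 wt%.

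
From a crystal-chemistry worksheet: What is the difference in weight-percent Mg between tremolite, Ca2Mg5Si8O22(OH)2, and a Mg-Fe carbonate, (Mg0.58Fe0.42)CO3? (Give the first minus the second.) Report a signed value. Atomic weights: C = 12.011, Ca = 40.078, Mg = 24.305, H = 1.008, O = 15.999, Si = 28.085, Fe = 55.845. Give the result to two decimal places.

First mineral: 121.525 g Mg in 812.353 g formula = 14.96 wt% Mg.
Second mineral: 14.097 g Mg in 97.560 g formula = 14.45 wt% Mg.
14.96% − 14.45% gives a difference of 0.51 percentage points.

0.51 percentage points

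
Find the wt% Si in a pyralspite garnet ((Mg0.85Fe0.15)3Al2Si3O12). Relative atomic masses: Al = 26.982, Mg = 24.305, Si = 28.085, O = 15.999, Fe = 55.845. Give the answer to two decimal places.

20.19 mass %

M((Mg0.85Fe0.15)3Al2Si3O12) = 417.315 g/mol.
Si contributes 3 × 28.085 = 84.255 g per mole.
84.255/417.315 = 0.2019 → 20.19%.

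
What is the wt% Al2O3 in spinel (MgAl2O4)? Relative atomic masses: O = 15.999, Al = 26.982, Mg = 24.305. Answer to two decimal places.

M(MgAl2O4) = 142.265 g/mol; M(Al2O3) = 101.961 g/mol.
Moles Al2O3 per formula unit = 2 Al ÷ 2 = 1.0000.
Al2O3 fraction = (1.0000 × 101.961) / 142.265 = 101.961/142.265 = 0.7167.

71.67 wt%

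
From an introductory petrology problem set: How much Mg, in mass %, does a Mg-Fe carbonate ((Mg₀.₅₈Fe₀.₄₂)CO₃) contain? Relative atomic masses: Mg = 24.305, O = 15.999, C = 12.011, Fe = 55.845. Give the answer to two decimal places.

Formula mass = 0.58*24.305 + 0.42*55.845 + 1*12.011 + 3*15.999 = 97.560 g/mol, of which 14.097 g is Mg.
So Mg makes up 14.097/97.560 = 0.1445 of the mass, i.e. 14.45%.

14.45 mass %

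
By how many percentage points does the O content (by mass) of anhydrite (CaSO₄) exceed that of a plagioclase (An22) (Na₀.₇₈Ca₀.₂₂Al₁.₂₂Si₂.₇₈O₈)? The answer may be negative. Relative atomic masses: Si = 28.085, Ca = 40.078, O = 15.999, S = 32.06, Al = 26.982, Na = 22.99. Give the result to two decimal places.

-1.16 percentage points

First mineral: 63.996 g O in 136.134 g formula = 47.01 wt% O.
Second mineral: 127.992 g O in 265.736 g formula = 48.17 wt% O.
47.01% − 48.17% gives a difference of -1.16 percentage points.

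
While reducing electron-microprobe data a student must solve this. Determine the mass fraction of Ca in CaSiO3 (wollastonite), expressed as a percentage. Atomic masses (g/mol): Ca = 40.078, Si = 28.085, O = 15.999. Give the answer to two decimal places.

34.50 mass %

M(CaSiO3) = 116.160 g/mol.
Ca contributes 1 × 40.078 = 40.078 g per mole.
40.078/116.160 = 0.3450 → 34.50%.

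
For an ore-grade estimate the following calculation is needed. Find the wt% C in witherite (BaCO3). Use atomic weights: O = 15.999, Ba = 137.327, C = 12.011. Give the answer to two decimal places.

Molar mass of BaCO3: 1*137.327 + 1*12.011 + 3*15.999 = 197.335 g/mol.
Mass of C per formula unit: 1 × 12.011 = 12.011 g.
Weight fraction C = 12.011 / 197.335 = 0.0609.

6.09 wt%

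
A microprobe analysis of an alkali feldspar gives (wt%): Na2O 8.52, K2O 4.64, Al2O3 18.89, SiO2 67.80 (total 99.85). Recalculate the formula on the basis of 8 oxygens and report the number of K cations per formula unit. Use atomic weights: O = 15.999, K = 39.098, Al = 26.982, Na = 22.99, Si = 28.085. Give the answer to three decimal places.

8.52 wt% Na2O ÷ 61.979 g/mol = 0.13747 mol, giving 0.27494 Na and 0.13747 O.
4.64 wt% K2O ÷ 94.195 g/mol = 0.04926 mol, giving 0.09852 K and 0.04926 O.
18.89 wt% Al2O3 ÷ 101.961 g/mol = 0.18527 mol, giving 0.37054 Al and 0.55581 O.
67.80 wt% SiO2 ÷ 60.083 g/mol = 1.12844 mol, giving 1.12844 Si and 2.25688 O.
Oxygen sums to 2.99942; scaling by 8/2.99942 = 2.66718 puts the formula on 8 O.
K: 0.09852 × 2.66718 = 0.263 atoms per formula unit.

0.263 K apfu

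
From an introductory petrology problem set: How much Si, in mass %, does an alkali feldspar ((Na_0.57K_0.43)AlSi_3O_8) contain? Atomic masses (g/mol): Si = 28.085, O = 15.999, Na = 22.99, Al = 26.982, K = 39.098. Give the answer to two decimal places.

M((Na_0.57K_0.43)AlSi_3O_8) = 269.145 g/mol.
Si contributes 3 × 28.085 = 84.255 g per mole.
84.255/269.145 = 0.3130 → 31.30%.

31.30 mass %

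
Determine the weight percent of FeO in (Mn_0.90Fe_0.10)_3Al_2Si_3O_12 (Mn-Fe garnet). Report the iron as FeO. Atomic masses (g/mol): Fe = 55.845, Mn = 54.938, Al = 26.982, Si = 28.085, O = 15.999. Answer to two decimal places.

4.35 wt%

Formula mass = 495.293 g/mol.
0.30 Fe → 0.3000 mol FeO per formula unit; M(FeO) = 71.844, so FeO mass = 21.553 g.
21.553/495.293 × 100 = 4.35 wt%.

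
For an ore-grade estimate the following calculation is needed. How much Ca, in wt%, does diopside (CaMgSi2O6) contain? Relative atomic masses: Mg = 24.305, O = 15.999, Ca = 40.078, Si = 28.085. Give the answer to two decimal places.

18.51 wt%

Formula mass = 1×40.078 + 1×24.305 + 2×28.085 + 6×15.999 = 216.547 g/mol, of which 40.078 g is Ca.
So Ca makes up 40.078/216.547 = 0.1851 of the mass, i.e. 18.51%.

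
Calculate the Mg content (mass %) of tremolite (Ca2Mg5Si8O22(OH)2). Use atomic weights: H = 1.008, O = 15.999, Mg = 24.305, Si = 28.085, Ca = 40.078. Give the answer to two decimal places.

14.96 mass %

Molar mass of Ca2Mg5Si8O22(OH)2: 2*40.078 + 5*24.305 + 8*28.085 + 24*15.999 + 2*1.008 = 812.353 g/mol.
Mass of Mg per formula unit: 5 × 24.305 = 121.525 g.
Weight fraction Mg = 121.525 / 812.353 = 0.1496.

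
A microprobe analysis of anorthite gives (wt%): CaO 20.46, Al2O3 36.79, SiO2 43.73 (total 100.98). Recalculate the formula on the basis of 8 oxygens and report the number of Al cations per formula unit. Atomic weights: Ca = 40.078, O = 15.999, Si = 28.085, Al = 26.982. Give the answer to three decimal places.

CaO: 20.46/56.077 = 0.36486 mol → 0.36486 mol Ca, 0.36486 mol O.
Al2O3: 36.79/101.961 = 0.36082 mol → 0.72164 mol Al, 1.08246 mol O.
SiO2: 43.73/60.083 = 0.72783 mol → 0.72783 mol Si, 1.45566 mol O.
Total oxygen = 2.90298 mol. Normalization factor = 8/2.90298 = 2.75579.
Al per 8 O = 0.72164 × 2.75579 = 1.989.

1.989 Al apfu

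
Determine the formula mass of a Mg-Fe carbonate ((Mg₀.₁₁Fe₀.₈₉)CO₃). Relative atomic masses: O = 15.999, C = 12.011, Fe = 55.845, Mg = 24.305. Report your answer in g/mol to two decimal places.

The formula mass is the sum 0.11(24.305) + 0.89(55.845) + 1(12.011) + 3(15.999).

112.38 g/mol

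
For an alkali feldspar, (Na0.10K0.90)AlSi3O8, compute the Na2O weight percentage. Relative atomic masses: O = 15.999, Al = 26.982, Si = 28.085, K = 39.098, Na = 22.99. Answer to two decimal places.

1.12 wt%

M((Na0.10K0.90)AlSi3O8) = 276.716 g/mol; M(Na2O) = 61.979 g/mol.
Moles Na2O per formula unit = 0.10 Na ÷ 2 = 0.0500.
Na2O fraction = (0.0500 × 61.979) / 276.716 = 3.099/276.716 = 0.0112.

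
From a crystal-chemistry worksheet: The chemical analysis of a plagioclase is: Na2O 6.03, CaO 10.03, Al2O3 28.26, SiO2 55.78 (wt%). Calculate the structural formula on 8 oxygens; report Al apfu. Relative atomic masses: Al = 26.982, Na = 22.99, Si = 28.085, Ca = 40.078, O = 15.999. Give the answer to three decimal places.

Na2O (M=61.979): mol = 0.09729; Na = 0.19458, O = 0.09729.
CaO (M=56.077): mol = 0.17886; Ca = 0.17886, O = 0.17886.
Al2O3 (M=101.961): mol = 0.27716; Al = 0.55432, O = 0.83148.
SiO2 (M=60.083): mol = 0.92838; Si = 0.92838, O = 1.85676.
ΣO = 2.96439; factor = 8/ΣO = 2.69870.
Al apfu = 0.55432 × 2.69870 = 1.496.

1.496 Al apfu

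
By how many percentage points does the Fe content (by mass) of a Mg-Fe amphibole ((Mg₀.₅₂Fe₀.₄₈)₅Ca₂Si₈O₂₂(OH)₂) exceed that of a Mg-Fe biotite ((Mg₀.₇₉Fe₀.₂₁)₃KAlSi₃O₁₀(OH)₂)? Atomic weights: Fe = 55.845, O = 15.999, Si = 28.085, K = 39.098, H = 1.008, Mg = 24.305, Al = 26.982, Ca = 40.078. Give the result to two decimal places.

Fe in (Mg₀.₅₂Fe₀.₄₈)₅Ca₂Si₈O₂₂(OH)₂: molar mass 888.049 g/mol; 2.40×55.845 = 134.028 g → 15.09 wt%.
Fe in (Mg₀.₇₉Fe₀.₂₁)₃KAlSi₃O₁₀(OH)₂: molar mass 437.124 g/mol; 0.63×55.845 = 35.182 g → 8.05 wt%.
Difference = 15.09 − 8.05 = 7.04 percentage points.

7.04 percentage points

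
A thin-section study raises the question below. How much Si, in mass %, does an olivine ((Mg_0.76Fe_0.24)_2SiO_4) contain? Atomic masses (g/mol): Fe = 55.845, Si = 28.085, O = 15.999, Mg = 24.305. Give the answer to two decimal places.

18.02 mass %

Molar mass of (Mg_0.76Fe_0.24)_2SiO_4: 1.52*24.305 + 0.48*55.845 + 1*28.085 + 4*15.999 = 155.830 g/mol.
Mass of Si per formula unit: 1 × 28.085 = 28.085 g.
Weight fraction Si = 28.085 / 155.830 = 0.1802.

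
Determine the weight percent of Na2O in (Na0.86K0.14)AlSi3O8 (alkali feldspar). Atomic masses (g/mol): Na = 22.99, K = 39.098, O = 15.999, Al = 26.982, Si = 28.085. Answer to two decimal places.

M((Na0.86K0.14)AlSi3O8) = 264.474 g/mol; M(Na2O) = 61.979 g/mol.
Moles Na2O per formula unit = 0.86 Na ÷ 2 = 0.4300.
Na2O fraction = (0.4300 × 61.979) / 264.474 = 26.651/264.474 = 0.1008.

10.08 wt%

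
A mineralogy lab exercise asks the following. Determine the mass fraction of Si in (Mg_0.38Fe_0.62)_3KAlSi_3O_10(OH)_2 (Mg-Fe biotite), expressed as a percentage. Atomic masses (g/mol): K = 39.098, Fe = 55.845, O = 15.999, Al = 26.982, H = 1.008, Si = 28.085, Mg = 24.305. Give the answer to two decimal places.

M((Mg_0.38Fe_0.62)_3KAlSi_3O_10(OH)_2) = 475.918 g/mol.
Si contributes 3 × 28.085 = 84.255 g per mole.
84.255/475.918 = 0.1770 → 17.70%.

17.70 mass %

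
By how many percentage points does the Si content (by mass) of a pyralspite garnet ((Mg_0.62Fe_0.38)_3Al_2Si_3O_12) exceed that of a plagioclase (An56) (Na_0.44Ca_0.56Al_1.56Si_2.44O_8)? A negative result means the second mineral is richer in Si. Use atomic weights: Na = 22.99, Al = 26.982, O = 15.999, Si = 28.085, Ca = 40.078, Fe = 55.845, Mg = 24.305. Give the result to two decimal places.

-6.08 percentage points

First mineral: 84.255 g Si in 439.078 g formula = 19.19 wt% Si.
Second mineral: 68.527 g Si in 271.171 g formula = 25.27 wt% Si.
19.19% − 25.27% gives a difference of -6.08 percentage points.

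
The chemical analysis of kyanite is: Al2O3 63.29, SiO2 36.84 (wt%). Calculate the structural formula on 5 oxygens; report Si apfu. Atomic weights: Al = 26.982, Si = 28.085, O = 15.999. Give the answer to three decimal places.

63.29 wt% Al2O3 ÷ 101.961 g/mol = 0.62073 mol, giving 1.24146 Al and 1.86219 O.
36.84 wt% SiO2 ÷ 60.083 g/mol = 0.61315 mol, giving 0.61315 Si and 1.22630 O.
Oxygen sums to 3.08849; scaling by 5/3.08849 = 1.61891 puts the formula on 5 O.
Si: 0.61315 × 1.61891 = 0.993 atoms per formula unit.

0.993 Si apfu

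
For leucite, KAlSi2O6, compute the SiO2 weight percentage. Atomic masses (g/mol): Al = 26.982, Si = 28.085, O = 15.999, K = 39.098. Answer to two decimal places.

Molar mass of KAlSi2O6 = 1×39.098 + 1×26.982 + 2×28.085 + 6×15.999 = 218.244 g/mol.
Each formula unit contains 2 Si, equivalent to 2/1 = 2.0000 mol SiO2.
M(SiO2) = 1×28.085 + 2×15.999 = 60.083 g/mol.
Mass of SiO2 per formula unit = 2.0000 × 60.083 = 120.166 g.
SiO2 wt% = 120.166 / 218.244 × 100 = 55.06%.

55.06 wt%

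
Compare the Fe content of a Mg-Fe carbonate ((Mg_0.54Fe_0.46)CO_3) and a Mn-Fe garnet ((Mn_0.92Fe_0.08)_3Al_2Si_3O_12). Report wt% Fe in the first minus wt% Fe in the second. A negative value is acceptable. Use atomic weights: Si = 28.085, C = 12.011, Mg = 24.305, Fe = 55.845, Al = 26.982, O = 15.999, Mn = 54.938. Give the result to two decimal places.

Fe in (Mg_0.54Fe_0.46)CO_3: molar mass 98.821 g/mol; 0.46×55.845 = 25.689 g → 26.00 wt%.
Fe in (Mn_0.92Fe_0.08)_3Al_2Si_3O_12: molar mass 495.239 g/mol; 0.24×55.845 = 13.403 g → 2.71 wt%.
Difference = 26.00 − 2.71 = 23.29 percentage points.

23.29 percentage points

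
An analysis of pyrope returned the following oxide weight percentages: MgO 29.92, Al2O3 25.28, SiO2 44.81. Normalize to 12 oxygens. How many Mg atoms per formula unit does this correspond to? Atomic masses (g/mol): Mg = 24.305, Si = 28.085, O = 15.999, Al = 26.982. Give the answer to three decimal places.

MgO: 29.92/40.304 = 0.74236 mol → 0.74236 mol Mg, 0.74236 mol O.
Al2O3: 25.28/101.961 = 0.24794 mol → 0.49588 mol Al, 0.74382 mol O.
SiO2: 44.81/60.083 = 0.74580 mol → 0.74580 mol Si, 1.49160 mol O.
Total oxygen = 2.97778 mol. Normalization factor = 12/2.97778 = 4.02985.
Mg per 12 O = 0.74236 × 4.02985 = 2.992.

2.992 Mg apfu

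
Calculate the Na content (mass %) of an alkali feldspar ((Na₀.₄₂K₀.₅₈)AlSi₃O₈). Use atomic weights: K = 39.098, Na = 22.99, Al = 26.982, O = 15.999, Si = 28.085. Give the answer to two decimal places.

Formula mass = 0.42·22.99 + 0.58·39.098 + 1·26.982 + 3·28.085 + 8·15.999 = 271.562 g/mol, of which 9.656 g is Na.
So Na makes up 9.656/271.562 = 0.0356 of the mass, i.e. 3.56%.

3.56 mass %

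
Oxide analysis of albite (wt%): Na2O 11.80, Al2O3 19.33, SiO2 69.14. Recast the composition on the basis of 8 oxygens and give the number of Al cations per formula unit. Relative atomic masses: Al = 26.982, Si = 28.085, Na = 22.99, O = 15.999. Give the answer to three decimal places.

0.991 Al apfu

11.80 wt% Na2O ÷ 61.979 g/mol = 0.19039 mol, giving 0.38078 Na and 0.19039 O.
19.33 wt% Al2O3 ÷ 101.961 g/mol = 0.18958 mol, giving 0.37916 Al and 0.56874 O.
69.14 wt% SiO2 ÷ 60.083 g/mol = 1.15074 mol, giving 1.15074 Si and 2.30148 O.
Oxygen sums to 3.06061; scaling by 8/3.06061 = 2.61386 puts the formula on 8 O.
Al: 0.37916 × 2.61386 = 0.991 atoms per formula unit.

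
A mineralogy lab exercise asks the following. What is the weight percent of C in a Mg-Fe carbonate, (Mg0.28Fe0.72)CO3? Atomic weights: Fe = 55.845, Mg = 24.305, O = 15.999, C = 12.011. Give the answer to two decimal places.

Molar mass of (Mg0.28Fe0.72)CO3: 0.28×24.305 + 0.72×55.845 + 1×12.011 + 3×15.999 = 107.022 g/mol.
Mass of C per formula unit: 1 × 12.011 = 12.011 g.
Weight fraction C = 12.011 / 107.022 = 0.1122.

11.22 weight percent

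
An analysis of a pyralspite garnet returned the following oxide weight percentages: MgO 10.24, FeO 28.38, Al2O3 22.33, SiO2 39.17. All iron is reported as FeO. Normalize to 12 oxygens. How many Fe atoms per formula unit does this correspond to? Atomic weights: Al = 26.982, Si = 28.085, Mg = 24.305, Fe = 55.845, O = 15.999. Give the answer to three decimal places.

1.816 Fe apfu

MgO: 10.24/40.304 = 0.25407 mol → 0.25407 mol Mg, 0.25407 mol O.
FeO: 28.38/71.844 = 0.39502 mol → 0.39502 mol Fe, 0.39502 mol O.
Al2O3: 22.33/101.961 = 0.21901 mol → 0.43802 mol Al, 0.65703 mol O.
SiO2: 39.17/60.083 = 0.65193 mol → 0.65193 mol Si, 1.30386 mol O.
Total oxygen = 2.60998 mol. Normalization factor = 12/2.60998 = 4.59774.
Fe per 12 O = 0.39502 × 4.59774 = 1.816.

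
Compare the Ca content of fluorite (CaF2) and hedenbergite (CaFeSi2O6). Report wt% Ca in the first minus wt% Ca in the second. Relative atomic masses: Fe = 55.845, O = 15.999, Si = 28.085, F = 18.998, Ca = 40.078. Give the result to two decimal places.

Ca in CaF2: molar mass 78.074 g/mol; 1×40.078 = 40.078 g → 51.33 wt%.
Ca in CaFeSi2O6: molar mass 248.087 g/mol; 1×40.078 = 40.078 g → 16.15 wt%.
Difference = 51.33 − 16.15 = 35.18 percentage points.

35.18 percentage points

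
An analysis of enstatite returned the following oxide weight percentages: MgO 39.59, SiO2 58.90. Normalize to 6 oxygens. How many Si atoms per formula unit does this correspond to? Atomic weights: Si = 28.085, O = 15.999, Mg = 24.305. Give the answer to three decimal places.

1.999 Si apfu

39.59 wt% MgO ÷ 40.304 g/mol = 0.98228 mol, giving 0.98228 Mg and 0.98228 O.
58.90 wt% SiO2 ÷ 60.083 g/mol = 0.98031 mol, giving 0.98031 Si and 1.96062 O.
Oxygen sums to 2.94290; scaling by 6/2.94290 = 2.03881 puts the formula on 6 O.
Si: 0.98031 × 2.03881 = 1.999 atoms per formula unit.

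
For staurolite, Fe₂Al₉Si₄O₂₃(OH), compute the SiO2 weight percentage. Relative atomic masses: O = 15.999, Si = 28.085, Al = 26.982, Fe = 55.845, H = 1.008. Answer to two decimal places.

28.21 wt%

Molar mass of Fe₂Al₉Si₄O₂₃(OH) = 2*55.845 + 9*26.982 + 4*28.085 + 24*15.999 + 1*1.008 = 851.852 g/mol.
Each formula unit contains 4 Si, equivalent to 4/1 = 4.0000 mol SiO2.
M(SiO2) = 1×28.085 + 2×15.999 = 60.083 g/mol.
Mass of SiO2 per formula unit = 4.0000 × 60.083 = 240.332 g.
SiO2 wt% = 240.332 / 851.852 × 100 = 28.21%.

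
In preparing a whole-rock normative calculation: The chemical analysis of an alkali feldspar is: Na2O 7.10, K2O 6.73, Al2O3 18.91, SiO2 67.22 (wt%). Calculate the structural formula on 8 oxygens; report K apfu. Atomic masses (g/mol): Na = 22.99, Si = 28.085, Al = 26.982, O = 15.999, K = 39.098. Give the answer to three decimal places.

0.384 K apfu

Na2O: 7.10/61.979 = 0.11455 mol → 0.22910 mol Na, 0.11455 mol O.
K2O: 6.73/94.195 = 0.07145 mol → 0.14290 mol K, 0.07145 mol O.
Al2O3: 18.91/101.961 = 0.18546 mol → 0.37092 mol Al, 0.55638 mol O.
SiO2: 67.22/60.083 = 1.11879 mol → 1.11879 mol Si, 2.23758 mol O.
Total oxygen = 2.97996 mol. Normalization factor = 8/2.97996 = 2.68460.
K per 8 O = 0.14290 × 2.68460 = 0.384.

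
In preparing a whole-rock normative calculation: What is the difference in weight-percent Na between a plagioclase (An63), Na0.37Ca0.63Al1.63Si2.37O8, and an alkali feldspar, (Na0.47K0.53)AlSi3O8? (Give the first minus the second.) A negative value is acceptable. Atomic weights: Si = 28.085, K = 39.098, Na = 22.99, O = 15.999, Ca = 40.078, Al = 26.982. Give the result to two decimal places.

-0.87 percentage points

M(Na0.37Ca0.63Al1.63Si2.37O8) = 272.290 g/mol, so wt% Na = 8.506/272.290 × 100 = 3.12%.
M((Na0.47K0.53)AlSi3O8) = 270.756 g/mol, so wt% Na = 10.805/270.756 × 100 = 3.99%.
3.12 − 3.99 = -0.87 pp.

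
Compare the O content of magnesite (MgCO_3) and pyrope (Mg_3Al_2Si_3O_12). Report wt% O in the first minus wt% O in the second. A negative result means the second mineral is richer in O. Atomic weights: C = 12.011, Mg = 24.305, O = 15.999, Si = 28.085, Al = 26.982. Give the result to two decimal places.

9.30 percentage points

O in MgCO_3: molar mass 84.313 g/mol; 3×15.999 = 47.997 g → 56.93 wt%.
O in Mg_3Al_2Si_3O_12: molar mass 403.122 g/mol; 12×15.999 = 191.988 g → 47.63 wt%.
Difference = 56.93 − 47.63 = 9.30 percentage points.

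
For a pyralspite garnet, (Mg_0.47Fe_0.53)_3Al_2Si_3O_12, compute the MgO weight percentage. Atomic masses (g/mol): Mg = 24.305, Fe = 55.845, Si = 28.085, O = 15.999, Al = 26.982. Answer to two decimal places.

M((Mg_0.47Fe_0.53)_3Al_2Si_3O_12) = 453.271 g/mol; M(MgO) = 40.304 g/mol.
Moles MgO per formula unit = 1.41 Mg ÷ 1 = 1.4100.
MgO fraction = (1.4100 × 40.304) / 453.271 = 56.829/453.271 = 0.1254.

12.54 wt%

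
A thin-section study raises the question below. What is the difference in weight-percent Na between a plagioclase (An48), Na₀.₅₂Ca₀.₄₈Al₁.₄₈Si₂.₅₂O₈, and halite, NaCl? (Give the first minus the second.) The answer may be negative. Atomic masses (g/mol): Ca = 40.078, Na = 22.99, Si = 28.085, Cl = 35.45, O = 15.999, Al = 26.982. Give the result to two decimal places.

First mineral: 11.955 g Na in 269.892 g formula = 4.43 wt% Na.
Second mineral: 22.990 g Na in 58.440 g formula = 39.34 wt% Na.
4.43% − 39.34% gives a difference of -34.91 percentage points.

-34.91 percentage points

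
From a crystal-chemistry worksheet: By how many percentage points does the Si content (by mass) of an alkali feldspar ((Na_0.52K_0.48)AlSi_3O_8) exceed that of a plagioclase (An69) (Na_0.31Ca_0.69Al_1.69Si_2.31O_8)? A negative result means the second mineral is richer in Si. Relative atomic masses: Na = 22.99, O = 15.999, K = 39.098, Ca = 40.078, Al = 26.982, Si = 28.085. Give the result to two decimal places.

M((Na_0.52K_0.48)AlSi_3O_8) = 269.951 g/mol, so wt% Si = 84.255/269.951 × 100 = 31.21%.
M(Na_0.31Ca_0.69Al_1.69Si_2.31O_8) = 273.249 g/mol, so wt% Si = 64.876/273.249 × 100 = 23.74%.
31.21 − 23.74 = 7.47 pp.

7.47 percentage points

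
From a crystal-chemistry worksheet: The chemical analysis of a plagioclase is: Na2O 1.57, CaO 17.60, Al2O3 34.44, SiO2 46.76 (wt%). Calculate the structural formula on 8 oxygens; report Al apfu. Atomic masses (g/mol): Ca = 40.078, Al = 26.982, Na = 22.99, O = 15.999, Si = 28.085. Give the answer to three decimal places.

Na2O: 1.57/61.979 = 0.02533 mol → 0.05066 mol Na, 0.02533 mol O.
CaO: 17.60/56.077 = 0.31385 mol → 0.31385 mol Ca, 0.31385 mol O.
Al2O3: 34.44/101.961 = 0.33778 mol → 0.67556 mol Al, 1.01334 mol O.
SiO2: 46.76/60.083 = 0.77826 mol → 0.77826 mol Si, 1.55652 mol O.
Total oxygen = 2.90904 mol. Normalization factor = 8/2.90904 = 2.75005.
Al per 8 O = 0.67556 × 2.75005 = 1.858.

1.858 Al apfu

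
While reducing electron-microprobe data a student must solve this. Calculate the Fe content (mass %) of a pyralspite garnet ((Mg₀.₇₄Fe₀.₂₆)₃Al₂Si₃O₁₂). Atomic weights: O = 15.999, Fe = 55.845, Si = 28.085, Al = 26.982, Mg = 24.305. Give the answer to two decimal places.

10.18 mass %

M((Mg₀.₇₄Fe₀.₂₆)₃Al₂Si₃O₁₂) = 427.723 g/mol.
Fe contributes 0.78 × 55.845 = 43.559 g per mole.
43.559/427.723 = 0.1018 → 10.18%.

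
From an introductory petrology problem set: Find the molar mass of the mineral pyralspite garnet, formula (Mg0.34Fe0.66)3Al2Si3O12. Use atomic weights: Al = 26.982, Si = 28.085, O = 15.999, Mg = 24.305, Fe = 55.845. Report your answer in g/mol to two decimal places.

M = 1.02*24.305 + 1.98*55.845 + 2*26.982 + 3*28.085 + 12*15.999

465.57 g/mol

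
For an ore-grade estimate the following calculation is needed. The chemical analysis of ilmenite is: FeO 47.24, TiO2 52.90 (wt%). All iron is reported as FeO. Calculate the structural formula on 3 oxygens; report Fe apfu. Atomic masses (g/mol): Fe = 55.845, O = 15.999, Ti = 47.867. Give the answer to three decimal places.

0.995 Fe apfu

47.24 wt% FeO ÷ 71.844 g/mol = 0.65754 mol, giving 0.65754 Fe and 0.65754 O.
52.90 wt% TiO2 ÷ 79.865 g/mol = 0.66237 mol, giving 0.66237 Ti and 1.32474 O.
Oxygen sums to 1.98228; scaling by 3/1.98228 = 1.51341 puts the formula on 3 O.
Fe: 0.65754 × 1.51341 = 0.995 atoms per formula unit.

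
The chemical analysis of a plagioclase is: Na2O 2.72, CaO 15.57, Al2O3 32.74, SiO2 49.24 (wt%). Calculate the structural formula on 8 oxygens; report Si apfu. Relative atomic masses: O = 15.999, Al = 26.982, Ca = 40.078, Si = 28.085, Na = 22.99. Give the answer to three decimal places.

Na2O: 2.72/61.979 = 0.04389 mol → 0.08778 mol Na, 0.04389 mol O.
CaO: 15.57/56.077 = 0.27765 mol → 0.27765 mol Ca, 0.27765 mol O.
Al2O3: 32.74/101.961 = 0.32110 mol → 0.64220 mol Al, 0.96330 mol O.
SiO2: 49.24/60.083 = 0.81953 mol → 0.81953 mol Si, 1.63906 mol O.
Total oxygen = 2.92390 mol. Normalization factor = 8/2.92390 = 2.73607.
Si per 8 O = 0.81953 × 2.73607 = 2.242.

2.242 Si apfu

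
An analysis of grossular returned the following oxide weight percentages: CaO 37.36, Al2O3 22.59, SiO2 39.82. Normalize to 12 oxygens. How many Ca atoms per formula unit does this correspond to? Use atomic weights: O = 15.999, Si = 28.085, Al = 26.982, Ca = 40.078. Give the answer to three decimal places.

CaO (M=56.077): mol = 0.66623; Ca = 0.66623, O = 0.66623.
Al2O3 (M=101.961): mol = 0.22156; Al = 0.44312, O = 0.66468.
SiO2 (M=60.083): mol = 0.66275; Si = 0.66275, O = 1.32550.
ΣO = 2.65641; factor = 12/ΣO = 4.51737.
Ca apfu = 0.66623 × 4.51737 = 3.010.

3.010 Ca apfu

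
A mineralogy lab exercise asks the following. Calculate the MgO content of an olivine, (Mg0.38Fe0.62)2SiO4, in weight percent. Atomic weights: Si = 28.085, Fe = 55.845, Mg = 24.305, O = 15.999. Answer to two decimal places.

17.04 wt%

M((Mg0.38Fe0.62)2SiO4) = 179.801 g/mol; M(MgO) = 40.304 g/mol.
Moles MgO per formula unit = 0.76 Mg ÷ 1 = 0.7600.
MgO fraction = (0.7600 × 40.304) / 179.801 = 30.631/179.801 = 0.1704.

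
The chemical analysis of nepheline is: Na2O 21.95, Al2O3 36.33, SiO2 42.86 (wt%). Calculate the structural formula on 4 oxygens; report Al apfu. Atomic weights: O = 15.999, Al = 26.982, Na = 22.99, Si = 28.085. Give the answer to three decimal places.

1.000 Al apfu

Na2O (M=61.979): mol = 0.35415; Na = 0.70830, O = 0.35415.
Al2O3 (M=101.961): mol = 0.35631; Al = 0.71262, O = 1.06893.
SiO2 (M=60.083): mol = 0.71335; Si = 0.71335, O = 1.42670.
ΣO = 2.84978; factor = 4/ΣO = 1.40362.
Al apfu = 0.71262 × 1.40362 = 1.000.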